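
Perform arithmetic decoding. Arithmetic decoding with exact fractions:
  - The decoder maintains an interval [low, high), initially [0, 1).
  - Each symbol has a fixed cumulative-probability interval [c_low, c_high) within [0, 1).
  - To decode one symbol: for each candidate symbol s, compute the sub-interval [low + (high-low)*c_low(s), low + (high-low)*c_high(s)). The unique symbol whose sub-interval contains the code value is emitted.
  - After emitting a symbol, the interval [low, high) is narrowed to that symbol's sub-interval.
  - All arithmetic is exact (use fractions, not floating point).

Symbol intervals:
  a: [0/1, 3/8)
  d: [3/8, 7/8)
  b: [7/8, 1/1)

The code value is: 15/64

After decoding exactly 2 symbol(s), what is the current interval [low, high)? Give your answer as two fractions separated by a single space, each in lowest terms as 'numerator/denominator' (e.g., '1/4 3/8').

Step 1: interval [0/1, 1/1), width = 1/1 - 0/1 = 1/1
  'a': [0/1 + 1/1*0/1, 0/1 + 1/1*3/8) = [0/1, 3/8) <- contains code 15/64
  'd': [0/1 + 1/1*3/8, 0/1 + 1/1*7/8) = [3/8, 7/8)
  'b': [0/1 + 1/1*7/8, 0/1 + 1/1*1/1) = [7/8, 1/1)
  emit 'a', narrow to [0/1, 3/8)
Step 2: interval [0/1, 3/8), width = 3/8 - 0/1 = 3/8
  'a': [0/1 + 3/8*0/1, 0/1 + 3/8*3/8) = [0/1, 9/64)
  'd': [0/1 + 3/8*3/8, 0/1 + 3/8*7/8) = [9/64, 21/64) <- contains code 15/64
  'b': [0/1 + 3/8*7/8, 0/1 + 3/8*1/1) = [21/64, 3/8)
  emit 'd', narrow to [9/64, 21/64)

Answer: 9/64 21/64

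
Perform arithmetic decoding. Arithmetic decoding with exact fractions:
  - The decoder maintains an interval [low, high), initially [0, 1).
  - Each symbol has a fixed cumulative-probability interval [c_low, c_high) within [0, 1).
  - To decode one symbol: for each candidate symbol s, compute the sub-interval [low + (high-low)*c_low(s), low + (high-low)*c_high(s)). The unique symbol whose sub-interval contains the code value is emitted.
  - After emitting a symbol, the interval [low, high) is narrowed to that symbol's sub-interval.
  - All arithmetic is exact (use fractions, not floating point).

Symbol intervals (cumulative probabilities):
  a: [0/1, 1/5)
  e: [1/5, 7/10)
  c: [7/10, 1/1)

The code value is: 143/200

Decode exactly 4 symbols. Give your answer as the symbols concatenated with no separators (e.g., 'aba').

Step 1: interval [0/1, 1/1), width = 1/1 - 0/1 = 1/1
  'a': [0/1 + 1/1*0/1, 0/1 + 1/1*1/5) = [0/1, 1/5)
  'e': [0/1 + 1/1*1/5, 0/1 + 1/1*7/10) = [1/5, 7/10)
  'c': [0/1 + 1/1*7/10, 0/1 + 1/1*1/1) = [7/10, 1/1) <- contains code 143/200
  emit 'c', narrow to [7/10, 1/1)
Step 2: interval [7/10, 1/1), width = 1/1 - 7/10 = 3/10
  'a': [7/10 + 3/10*0/1, 7/10 + 3/10*1/5) = [7/10, 19/25) <- contains code 143/200
  'e': [7/10 + 3/10*1/5, 7/10 + 3/10*7/10) = [19/25, 91/100)
  'c': [7/10 + 3/10*7/10, 7/10 + 3/10*1/1) = [91/100, 1/1)
  emit 'a', narrow to [7/10, 19/25)
Step 3: interval [7/10, 19/25), width = 19/25 - 7/10 = 3/50
  'a': [7/10 + 3/50*0/1, 7/10 + 3/50*1/5) = [7/10, 89/125)
  'e': [7/10 + 3/50*1/5, 7/10 + 3/50*7/10) = [89/125, 371/500) <- contains code 143/200
  'c': [7/10 + 3/50*7/10, 7/10 + 3/50*1/1) = [371/500, 19/25)
  emit 'e', narrow to [89/125, 371/500)
Step 4: interval [89/125, 371/500), width = 371/500 - 89/125 = 3/100
  'a': [89/125 + 3/100*0/1, 89/125 + 3/100*1/5) = [89/125, 359/500) <- contains code 143/200
  'e': [89/125 + 3/100*1/5, 89/125 + 3/100*7/10) = [359/500, 733/1000)
  'c': [89/125 + 3/100*7/10, 89/125 + 3/100*1/1) = [733/1000, 371/500)
  emit 'a', narrow to [89/125, 359/500)

Answer: caea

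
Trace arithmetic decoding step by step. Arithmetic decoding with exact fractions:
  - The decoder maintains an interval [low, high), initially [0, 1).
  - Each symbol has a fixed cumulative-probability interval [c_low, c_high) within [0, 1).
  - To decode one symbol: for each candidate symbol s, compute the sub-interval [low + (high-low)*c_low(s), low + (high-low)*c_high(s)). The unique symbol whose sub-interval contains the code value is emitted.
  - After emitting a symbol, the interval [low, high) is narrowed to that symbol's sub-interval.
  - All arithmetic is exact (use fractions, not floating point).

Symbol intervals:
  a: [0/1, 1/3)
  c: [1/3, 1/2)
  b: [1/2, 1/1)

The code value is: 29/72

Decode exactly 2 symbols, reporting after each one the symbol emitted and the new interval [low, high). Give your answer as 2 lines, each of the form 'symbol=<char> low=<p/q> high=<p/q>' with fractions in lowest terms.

Answer: symbol=c low=1/3 high=1/2
symbol=c low=7/18 high=5/12

Derivation:
Step 1: interval [0/1, 1/1), width = 1/1 - 0/1 = 1/1
  'a': [0/1 + 1/1*0/1, 0/1 + 1/1*1/3) = [0/1, 1/3)
  'c': [0/1 + 1/1*1/3, 0/1 + 1/1*1/2) = [1/3, 1/2) <- contains code 29/72
  'b': [0/1 + 1/1*1/2, 0/1 + 1/1*1/1) = [1/2, 1/1)
  emit 'c', narrow to [1/3, 1/2)
Step 2: interval [1/3, 1/2), width = 1/2 - 1/3 = 1/6
  'a': [1/3 + 1/6*0/1, 1/3 + 1/6*1/3) = [1/3, 7/18)
  'c': [1/3 + 1/6*1/3, 1/3 + 1/6*1/2) = [7/18, 5/12) <- contains code 29/72
  'b': [1/3 + 1/6*1/2, 1/3 + 1/6*1/1) = [5/12, 1/2)
  emit 'c', narrow to [7/18, 5/12)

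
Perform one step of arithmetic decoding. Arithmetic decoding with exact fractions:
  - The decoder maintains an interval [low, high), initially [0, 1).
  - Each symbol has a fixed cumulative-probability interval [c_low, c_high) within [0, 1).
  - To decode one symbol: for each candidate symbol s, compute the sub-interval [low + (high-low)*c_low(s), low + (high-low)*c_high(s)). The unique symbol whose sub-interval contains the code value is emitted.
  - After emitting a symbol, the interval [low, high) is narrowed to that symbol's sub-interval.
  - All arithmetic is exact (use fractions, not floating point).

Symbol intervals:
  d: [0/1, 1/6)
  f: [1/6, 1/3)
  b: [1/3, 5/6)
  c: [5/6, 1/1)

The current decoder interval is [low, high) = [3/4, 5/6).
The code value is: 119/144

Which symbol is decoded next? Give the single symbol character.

Answer: c

Derivation:
Interval width = high − low = 5/6 − 3/4 = 1/12
Scaled code = (code − low) / width = (119/144 − 3/4) / 1/12 = 11/12
  d: [0/1, 1/6) 
  f: [1/6, 1/3) 
  b: [1/3, 5/6) 
  c: [5/6, 1/1) ← scaled code falls here ✓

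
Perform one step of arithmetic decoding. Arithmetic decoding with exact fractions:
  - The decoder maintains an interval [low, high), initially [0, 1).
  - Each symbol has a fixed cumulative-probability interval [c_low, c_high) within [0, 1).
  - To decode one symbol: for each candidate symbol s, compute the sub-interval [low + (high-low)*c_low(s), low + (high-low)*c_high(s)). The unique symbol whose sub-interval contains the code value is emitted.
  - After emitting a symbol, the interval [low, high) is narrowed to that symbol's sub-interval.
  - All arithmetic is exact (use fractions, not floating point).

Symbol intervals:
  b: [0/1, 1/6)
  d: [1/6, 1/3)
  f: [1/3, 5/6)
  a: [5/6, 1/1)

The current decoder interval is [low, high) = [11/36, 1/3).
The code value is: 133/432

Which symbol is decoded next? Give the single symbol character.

Interval width = high − low = 1/3 − 11/36 = 1/36
Scaled code = (code − low) / width = (133/432 − 11/36) / 1/36 = 1/12
  b: [0/1, 1/6) ← scaled code falls here ✓
  d: [1/6, 1/3) 
  f: [1/3, 5/6) 
  a: [5/6, 1/1) 

Answer: b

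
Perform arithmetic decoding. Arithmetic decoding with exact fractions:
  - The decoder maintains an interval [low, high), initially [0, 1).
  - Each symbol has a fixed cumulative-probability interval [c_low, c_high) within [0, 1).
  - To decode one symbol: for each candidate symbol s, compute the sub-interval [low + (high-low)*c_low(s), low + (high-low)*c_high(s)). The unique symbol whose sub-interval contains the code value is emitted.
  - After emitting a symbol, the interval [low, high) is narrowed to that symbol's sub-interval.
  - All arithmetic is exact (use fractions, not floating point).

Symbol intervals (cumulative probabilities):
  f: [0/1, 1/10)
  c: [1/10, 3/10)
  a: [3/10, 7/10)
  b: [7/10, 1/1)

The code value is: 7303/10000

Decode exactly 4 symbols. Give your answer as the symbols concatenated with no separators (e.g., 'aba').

Answer: bcff

Derivation:
Step 1: interval [0/1, 1/1), width = 1/1 - 0/1 = 1/1
  'f': [0/1 + 1/1*0/1, 0/1 + 1/1*1/10) = [0/1, 1/10)
  'c': [0/1 + 1/1*1/10, 0/1 + 1/1*3/10) = [1/10, 3/10)
  'a': [0/1 + 1/1*3/10, 0/1 + 1/1*7/10) = [3/10, 7/10)
  'b': [0/1 + 1/1*7/10, 0/1 + 1/1*1/1) = [7/10, 1/1) <- contains code 7303/10000
  emit 'b', narrow to [7/10, 1/1)
Step 2: interval [7/10, 1/1), width = 1/1 - 7/10 = 3/10
  'f': [7/10 + 3/10*0/1, 7/10 + 3/10*1/10) = [7/10, 73/100)
  'c': [7/10 + 3/10*1/10, 7/10 + 3/10*3/10) = [73/100, 79/100) <- contains code 7303/10000
  'a': [7/10 + 3/10*3/10, 7/10 + 3/10*7/10) = [79/100, 91/100)
  'b': [7/10 + 3/10*7/10, 7/10 + 3/10*1/1) = [91/100, 1/1)
  emit 'c', narrow to [73/100, 79/100)
Step 3: interval [73/100, 79/100), width = 79/100 - 73/100 = 3/50
  'f': [73/100 + 3/50*0/1, 73/100 + 3/50*1/10) = [73/100, 92/125) <- contains code 7303/10000
  'c': [73/100 + 3/50*1/10, 73/100 + 3/50*3/10) = [92/125, 187/250)
  'a': [73/100 + 3/50*3/10, 73/100 + 3/50*7/10) = [187/250, 193/250)
  'b': [73/100 + 3/50*7/10, 73/100 + 3/50*1/1) = [193/250, 79/100)
  emit 'f', narrow to [73/100, 92/125)
Step 4: interval [73/100, 92/125), width = 92/125 - 73/100 = 3/500
  'f': [73/100 + 3/500*0/1, 73/100 + 3/500*1/10) = [73/100, 3653/5000) <- contains code 7303/10000
  'c': [73/100 + 3/500*1/10, 73/100 + 3/500*3/10) = [3653/5000, 3659/5000)
  'a': [73/100 + 3/500*3/10, 73/100 + 3/500*7/10) = [3659/5000, 3671/5000)
  'b': [73/100 + 3/500*7/10, 73/100 + 3/500*1/1) = [3671/5000, 92/125)
  emit 'f', narrow to [73/100, 3653/5000)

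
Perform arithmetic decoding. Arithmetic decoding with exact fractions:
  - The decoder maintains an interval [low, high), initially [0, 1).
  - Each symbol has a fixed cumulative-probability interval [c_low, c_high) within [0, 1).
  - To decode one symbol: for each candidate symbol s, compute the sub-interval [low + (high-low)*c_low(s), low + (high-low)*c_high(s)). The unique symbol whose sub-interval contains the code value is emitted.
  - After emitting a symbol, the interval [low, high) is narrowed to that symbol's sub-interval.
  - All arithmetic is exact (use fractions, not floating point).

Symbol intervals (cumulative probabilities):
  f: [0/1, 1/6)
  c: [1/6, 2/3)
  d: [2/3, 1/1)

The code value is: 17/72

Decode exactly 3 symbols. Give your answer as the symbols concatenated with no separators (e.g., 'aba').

Step 1: interval [0/1, 1/1), width = 1/1 - 0/1 = 1/1
  'f': [0/1 + 1/1*0/1, 0/1 + 1/1*1/6) = [0/1, 1/6)
  'c': [0/1 + 1/1*1/6, 0/1 + 1/1*2/3) = [1/6, 2/3) <- contains code 17/72
  'd': [0/1 + 1/1*2/3, 0/1 + 1/1*1/1) = [2/3, 1/1)
  emit 'c', narrow to [1/6, 2/3)
Step 2: interval [1/6, 2/3), width = 2/3 - 1/6 = 1/2
  'f': [1/6 + 1/2*0/1, 1/6 + 1/2*1/6) = [1/6, 1/4) <- contains code 17/72
  'c': [1/6 + 1/2*1/6, 1/6 + 1/2*2/3) = [1/4, 1/2)
  'd': [1/6 + 1/2*2/3, 1/6 + 1/2*1/1) = [1/2, 2/3)
  emit 'f', narrow to [1/6, 1/4)
Step 3: interval [1/6, 1/4), width = 1/4 - 1/6 = 1/12
  'f': [1/6 + 1/12*0/1, 1/6 + 1/12*1/6) = [1/6, 13/72)
  'c': [1/6 + 1/12*1/6, 1/6 + 1/12*2/3) = [13/72, 2/9)
  'd': [1/6 + 1/12*2/3, 1/6 + 1/12*1/1) = [2/9, 1/4) <- contains code 17/72
  emit 'd', narrow to [2/9, 1/4)

Answer: cfd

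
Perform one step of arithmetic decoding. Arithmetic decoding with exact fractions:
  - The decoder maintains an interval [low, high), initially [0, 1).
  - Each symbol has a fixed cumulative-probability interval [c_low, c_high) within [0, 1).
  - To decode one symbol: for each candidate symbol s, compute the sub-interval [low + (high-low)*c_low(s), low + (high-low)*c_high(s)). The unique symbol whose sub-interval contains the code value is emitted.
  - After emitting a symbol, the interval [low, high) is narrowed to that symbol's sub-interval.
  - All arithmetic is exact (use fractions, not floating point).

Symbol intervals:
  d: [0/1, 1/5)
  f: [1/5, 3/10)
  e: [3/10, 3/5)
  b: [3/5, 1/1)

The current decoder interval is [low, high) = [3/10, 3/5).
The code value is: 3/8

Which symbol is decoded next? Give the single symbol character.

Interval width = high − low = 3/5 − 3/10 = 3/10
Scaled code = (code − low) / width = (3/8 − 3/10) / 3/10 = 1/4
  d: [0/1, 1/5) 
  f: [1/5, 3/10) ← scaled code falls here ✓
  e: [3/10, 3/5) 
  b: [3/5, 1/1) 

Answer: f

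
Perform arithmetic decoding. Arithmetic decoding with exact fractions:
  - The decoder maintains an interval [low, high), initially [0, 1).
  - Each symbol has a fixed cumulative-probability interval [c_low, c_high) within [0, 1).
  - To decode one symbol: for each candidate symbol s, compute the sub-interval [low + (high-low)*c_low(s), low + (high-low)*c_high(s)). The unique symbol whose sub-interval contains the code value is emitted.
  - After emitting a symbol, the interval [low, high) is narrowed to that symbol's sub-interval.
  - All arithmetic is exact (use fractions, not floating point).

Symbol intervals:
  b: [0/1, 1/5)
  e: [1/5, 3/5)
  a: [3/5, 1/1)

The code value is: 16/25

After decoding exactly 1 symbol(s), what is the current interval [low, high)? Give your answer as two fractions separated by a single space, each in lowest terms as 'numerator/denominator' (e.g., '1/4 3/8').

Step 1: interval [0/1, 1/1), width = 1/1 - 0/1 = 1/1
  'b': [0/1 + 1/1*0/1, 0/1 + 1/1*1/5) = [0/1, 1/5)
  'e': [0/1 + 1/1*1/5, 0/1 + 1/1*3/5) = [1/5, 3/5)
  'a': [0/1 + 1/1*3/5, 0/1 + 1/1*1/1) = [3/5, 1/1) <- contains code 16/25
  emit 'a', narrow to [3/5, 1/1)

Answer: 3/5 1/1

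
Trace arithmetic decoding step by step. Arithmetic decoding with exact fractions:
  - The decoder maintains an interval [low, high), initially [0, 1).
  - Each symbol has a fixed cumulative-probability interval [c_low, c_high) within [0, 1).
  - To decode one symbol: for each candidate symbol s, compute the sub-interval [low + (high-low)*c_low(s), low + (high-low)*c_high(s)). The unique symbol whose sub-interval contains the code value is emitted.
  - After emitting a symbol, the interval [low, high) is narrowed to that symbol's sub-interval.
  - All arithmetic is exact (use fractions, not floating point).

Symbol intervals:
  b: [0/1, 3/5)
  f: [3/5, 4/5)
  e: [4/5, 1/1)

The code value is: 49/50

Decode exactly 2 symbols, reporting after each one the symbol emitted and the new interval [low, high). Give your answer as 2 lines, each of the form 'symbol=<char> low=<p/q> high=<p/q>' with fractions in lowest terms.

Step 1: interval [0/1, 1/1), width = 1/1 - 0/1 = 1/1
  'b': [0/1 + 1/1*0/1, 0/1 + 1/1*3/5) = [0/1, 3/5)
  'f': [0/1 + 1/1*3/5, 0/1 + 1/1*4/5) = [3/5, 4/5)
  'e': [0/1 + 1/1*4/5, 0/1 + 1/1*1/1) = [4/5, 1/1) <- contains code 49/50
  emit 'e', narrow to [4/5, 1/1)
Step 2: interval [4/5, 1/1), width = 1/1 - 4/5 = 1/5
  'b': [4/5 + 1/5*0/1, 4/5 + 1/5*3/5) = [4/5, 23/25)
  'f': [4/5 + 1/5*3/5, 4/5 + 1/5*4/5) = [23/25, 24/25)
  'e': [4/5 + 1/5*4/5, 4/5 + 1/5*1/1) = [24/25, 1/1) <- contains code 49/50
  emit 'e', narrow to [24/25, 1/1)

Answer: symbol=e low=4/5 high=1/1
symbol=e low=24/25 high=1/1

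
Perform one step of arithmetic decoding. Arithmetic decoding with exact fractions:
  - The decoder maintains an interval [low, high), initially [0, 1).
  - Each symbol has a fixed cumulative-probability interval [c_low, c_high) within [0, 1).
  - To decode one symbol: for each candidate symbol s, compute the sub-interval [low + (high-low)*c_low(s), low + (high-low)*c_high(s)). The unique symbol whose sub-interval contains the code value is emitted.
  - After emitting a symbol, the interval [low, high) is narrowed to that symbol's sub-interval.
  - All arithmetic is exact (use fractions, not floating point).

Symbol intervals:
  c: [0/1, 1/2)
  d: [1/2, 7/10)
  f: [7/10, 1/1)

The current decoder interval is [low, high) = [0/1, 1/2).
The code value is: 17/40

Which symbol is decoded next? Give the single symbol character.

Answer: f

Derivation:
Interval width = high − low = 1/2 − 0/1 = 1/2
Scaled code = (code − low) / width = (17/40 − 0/1) / 1/2 = 17/20
  c: [0/1, 1/2) 
  d: [1/2, 7/10) 
  f: [7/10, 1/1) ← scaled code falls here ✓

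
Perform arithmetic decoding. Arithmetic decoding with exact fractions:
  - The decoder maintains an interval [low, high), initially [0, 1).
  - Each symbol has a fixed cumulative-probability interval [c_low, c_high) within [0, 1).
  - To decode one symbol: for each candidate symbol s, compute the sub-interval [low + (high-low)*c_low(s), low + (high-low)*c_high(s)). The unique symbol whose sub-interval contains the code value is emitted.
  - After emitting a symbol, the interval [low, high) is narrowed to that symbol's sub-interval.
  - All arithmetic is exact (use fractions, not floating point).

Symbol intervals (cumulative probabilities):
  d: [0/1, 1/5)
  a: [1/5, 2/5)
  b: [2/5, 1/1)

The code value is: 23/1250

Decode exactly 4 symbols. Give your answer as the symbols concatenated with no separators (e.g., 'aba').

Step 1: interval [0/1, 1/1), width = 1/1 - 0/1 = 1/1
  'd': [0/1 + 1/1*0/1, 0/1 + 1/1*1/5) = [0/1, 1/5) <- contains code 23/1250
  'a': [0/1 + 1/1*1/5, 0/1 + 1/1*2/5) = [1/5, 2/5)
  'b': [0/1 + 1/1*2/5, 0/1 + 1/1*1/1) = [2/5, 1/1)
  emit 'd', narrow to [0/1, 1/5)
Step 2: interval [0/1, 1/5), width = 1/5 - 0/1 = 1/5
  'd': [0/1 + 1/5*0/1, 0/1 + 1/5*1/5) = [0/1, 1/25) <- contains code 23/1250
  'a': [0/1 + 1/5*1/5, 0/1 + 1/5*2/5) = [1/25, 2/25)
  'b': [0/1 + 1/5*2/5, 0/1 + 1/5*1/1) = [2/25, 1/5)
  emit 'd', narrow to [0/1, 1/25)
Step 3: interval [0/1, 1/25), width = 1/25 - 0/1 = 1/25
  'd': [0/1 + 1/25*0/1, 0/1 + 1/25*1/5) = [0/1, 1/125)
  'a': [0/1 + 1/25*1/5, 0/1 + 1/25*2/5) = [1/125, 2/125)
  'b': [0/1 + 1/25*2/5, 0/1 + 1/25*1/1) = [2/125, 1/25) <- contains code 23/1250
  emit 'b', narrow to [2/125, 1/25)
Step 4: interval [2/125, 1/25), width = 1/25 - 2/125 = 3/125
  'd': [2/125 + 3/125*0/1, 2/125 + 3/125*1/5) = [2/125, 13/625) <- contains code 23/1250
  'a': [2/125 + 3/125*1/5, 2/125 + 3/125*2/5) = [13/625, 16/625)
  'b': [2/125 + 3/125*2/5, 2/125 + 3/125*1/1) = [16/625, 1/25)
  emit 'd', narrow to [2/125, 13/625)

Answer: ddbd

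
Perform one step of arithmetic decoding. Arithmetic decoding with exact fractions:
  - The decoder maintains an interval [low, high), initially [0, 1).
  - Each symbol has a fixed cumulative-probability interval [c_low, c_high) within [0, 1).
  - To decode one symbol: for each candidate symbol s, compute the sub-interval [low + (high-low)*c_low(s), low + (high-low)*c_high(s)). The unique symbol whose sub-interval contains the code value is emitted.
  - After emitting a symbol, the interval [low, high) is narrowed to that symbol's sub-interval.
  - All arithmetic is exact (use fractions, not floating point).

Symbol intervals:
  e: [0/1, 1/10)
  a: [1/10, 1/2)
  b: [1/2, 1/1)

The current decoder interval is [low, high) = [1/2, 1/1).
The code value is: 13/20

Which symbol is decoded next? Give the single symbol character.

Answer: a

Derivation:
Interval width = high − low = 1/1 − 1/2 = 1/2
Scaled code = (code − low) / width = (13/20 − 1/2) / 1/2 = 3/10
  e: [0/1, 1/10) 
  a: [1/10, 1/2) ← scaled code falls here ✓
  b: [1/2, 1/1) 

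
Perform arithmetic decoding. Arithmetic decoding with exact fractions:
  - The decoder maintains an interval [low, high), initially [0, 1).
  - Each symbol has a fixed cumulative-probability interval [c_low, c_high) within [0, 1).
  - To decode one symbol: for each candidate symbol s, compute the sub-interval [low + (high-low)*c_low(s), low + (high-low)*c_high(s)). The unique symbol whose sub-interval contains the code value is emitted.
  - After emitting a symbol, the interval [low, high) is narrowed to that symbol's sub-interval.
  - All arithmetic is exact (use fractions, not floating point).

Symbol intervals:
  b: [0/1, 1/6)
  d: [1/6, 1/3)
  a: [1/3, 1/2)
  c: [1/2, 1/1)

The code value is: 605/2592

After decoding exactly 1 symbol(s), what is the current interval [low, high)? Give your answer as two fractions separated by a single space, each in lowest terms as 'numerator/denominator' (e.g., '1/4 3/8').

Step 1: interval [0/1, 1/1), width = 1/1 - 0/1 = 1/1
  'b': [0/1 + 1/1*0/1, 0/1 + 1/1*1/6) = [0/1, 1/6)
  'd': [0/1 + 1/1*1/6, 0/1 + 1/1*1/3) = [1/6, 1/3) <- contains code 605/2592
  'a': [0/1 + 1/1*1/3, 0/1 + 1/1*1/2) = [1/3, 1/2)
  'c': [0/1 + 1/1*1/2, 0/1 + 1/1*1/1) = [1/2, 1/1)
  emit 'd', narrow to [1/6, 1/3)

Answer: 1/6 1/3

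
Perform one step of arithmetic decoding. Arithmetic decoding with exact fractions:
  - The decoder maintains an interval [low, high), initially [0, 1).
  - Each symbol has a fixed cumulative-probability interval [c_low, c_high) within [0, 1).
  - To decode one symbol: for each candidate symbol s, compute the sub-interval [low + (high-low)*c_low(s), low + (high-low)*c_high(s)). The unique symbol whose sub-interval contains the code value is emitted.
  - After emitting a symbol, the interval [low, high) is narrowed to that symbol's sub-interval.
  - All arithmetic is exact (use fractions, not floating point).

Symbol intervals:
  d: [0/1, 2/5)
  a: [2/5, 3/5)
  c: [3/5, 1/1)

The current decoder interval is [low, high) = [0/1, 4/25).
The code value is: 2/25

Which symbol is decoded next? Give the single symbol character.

Answer: a

Derivation:
Interval width = high − low = 4/25 − 0/1 = 4/25
Scaled code = (code − low) / width = (2/25 − 0/1) / 4/25 = 1/2
  d: [0/1, 2/5) 
  a: [2/5, 3/5) ← scaled code falls here ✓
  c: [3/5, 1/1) 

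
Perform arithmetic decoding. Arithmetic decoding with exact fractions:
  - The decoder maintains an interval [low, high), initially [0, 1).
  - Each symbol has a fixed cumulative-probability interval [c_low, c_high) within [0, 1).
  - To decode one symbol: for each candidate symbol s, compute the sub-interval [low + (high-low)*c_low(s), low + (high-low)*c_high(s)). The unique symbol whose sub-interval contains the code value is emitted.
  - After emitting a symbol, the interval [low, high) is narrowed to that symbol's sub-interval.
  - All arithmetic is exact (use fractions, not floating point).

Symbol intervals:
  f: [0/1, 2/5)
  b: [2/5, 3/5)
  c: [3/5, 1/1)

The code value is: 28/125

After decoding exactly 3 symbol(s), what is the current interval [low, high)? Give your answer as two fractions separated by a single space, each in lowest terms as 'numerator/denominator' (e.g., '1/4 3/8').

Answer: 26/125 6/25

Derivation:
Step 1: interval [0/1, 1/1), width = 1/1 - 0/1 = 1/1
  'f': [0/1 + 1/1*0/1, 0/1 + 1/1*2/5) = [0/1, 2/5) <- contains code 28/125
  'b': [0/1 + 1/1*2/5, 0/1 + 1/1*3/5) = [2/5, 3/5)
  'c': [0/1 + 1/1*3/5, 0/1 + 1/1*1/1) = [3/5, 1/1)
  emit 'f', narrow to [0/1, 2/5)
Step 2: interval [0/1, 2/5), width = 2/5 - 0/1 = 2/5
  'f': [0/1 + 2/5*0/1, 0/1 + 2/5*2/5) = [0/1, 4/25)
  'b': [0/1 + 2/5*2/5, 0/1 + 2/5*3/5) = [4/25, 6/25) <- contains code 28/125
  'c': [0/1 + 2/5*3/5, 0/1 + 2/5*1/1) = [6/25, 2/5)
  emit 'b', narrow to [4/25, 6/25)
Step 3: interval [4/25, 6/25), width = 6/25 - 4/25 = 2/25
  'f': [4/25 + 2/25*0/1, 4/25 + 2/25*2/5) = [4/25, 24/125)
  'b': [4/25 + 2/25*2/5, 4/25 + 2/25*3/5) = [24/125, 26/125)
  'c': [4/25 + 2/25*3/5, 4/25 + 2/25*1/1) = [26/125, 6/25) <- contains code 28/125
  emit 'c', narrow to [26/125, 6/25)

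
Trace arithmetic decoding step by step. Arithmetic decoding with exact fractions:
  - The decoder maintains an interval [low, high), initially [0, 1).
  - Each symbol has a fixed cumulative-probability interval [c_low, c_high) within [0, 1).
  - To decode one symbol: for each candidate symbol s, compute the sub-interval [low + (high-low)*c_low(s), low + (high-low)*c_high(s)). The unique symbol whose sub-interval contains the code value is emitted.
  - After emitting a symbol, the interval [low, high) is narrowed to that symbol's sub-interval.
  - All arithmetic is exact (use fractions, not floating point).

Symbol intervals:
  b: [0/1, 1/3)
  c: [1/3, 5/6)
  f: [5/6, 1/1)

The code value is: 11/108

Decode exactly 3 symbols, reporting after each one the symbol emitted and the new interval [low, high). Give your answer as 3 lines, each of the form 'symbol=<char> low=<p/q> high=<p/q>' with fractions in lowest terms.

Answer: symbol=b low=0/1 high=1/3
symbol=b low=0/1 high=1/9
symbol=f low=5/54 high=1/9

Derivation:
Step 1: interval [0/1, 1/1), width = 1/1 - 0/1 = 1/1
  'b': [0/1 + 1/1*0/1, 0/1 + 1/1*1/3) = [0/1, 1/3) <- contains code 11/108
  'c': [0/1 + 1/1*1/3, 0/1 + 1/1*5/6) = [1/3, 5/6)
  'f': [0/1 + 1/1*5/6, 0/1 + 1/1*1/1) = [5/6, 1/1)
  emit 'b', narrow to [0/1, 1/3)
Step 2: interval [0/1, 1/3), width = 1/3 - 0/1 = 1/3
  'b': [0/1 + 1/3*0/1, 0/1 + 1/3*1/3) = [0/1, 1/9) <- contains code 11/108
  'c': [0/1 + 1/3*1/3, 0/1 + 1/3*5/6) = [1/9, 5/18)
  'f': [0/1 + 1/3*5/6, 0/1 + 1/3*1/1) = [5/18, 1/3)
  emit 'b', narrow to [0/1, 1/9)
Step 3: interval [0/1, 1/9), width = 1/9 - 0/1 = 1/9
  'b': [0/1 + 1/9*0/1, 0/1 + 1/9*1/3) = [0/1, 1/27)
  'c': [0/1 + 1/9*1/3, 0/1 + 1/9*5/6) = [1/27, 5/54)
  'f': [0/1 + 1/9*5/6, 0/1 + 1/9*1/1) = [5/54, 1/9) <- contains code 11/108
  emit 'f', narrow to [5/54, 1/9)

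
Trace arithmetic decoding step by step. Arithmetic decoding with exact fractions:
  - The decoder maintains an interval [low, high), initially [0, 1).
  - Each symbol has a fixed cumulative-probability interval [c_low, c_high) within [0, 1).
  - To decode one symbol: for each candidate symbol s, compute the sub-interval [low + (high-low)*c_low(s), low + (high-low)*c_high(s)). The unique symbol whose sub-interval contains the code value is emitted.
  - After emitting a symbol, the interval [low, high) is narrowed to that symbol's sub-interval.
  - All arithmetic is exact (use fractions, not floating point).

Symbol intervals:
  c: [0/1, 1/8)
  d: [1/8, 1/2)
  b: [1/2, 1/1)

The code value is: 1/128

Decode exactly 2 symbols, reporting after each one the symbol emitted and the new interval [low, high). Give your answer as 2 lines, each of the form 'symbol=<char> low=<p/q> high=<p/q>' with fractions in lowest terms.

Step 1: interval [0/1, 1/1), width = 1/1 - 0/1 = 1/1
  'c': [0/1 + 1/1*0/1, 0/1 + 1/1*1/8) = [0/1, 1/8) <- contains code 1/128
  'd': [0/1 + 1/1*1/8, 0/1 + 1/1*1/2) = [1/8, 1/2)
  'b': [0/1 + 1/1*1/2, 0/1 + 1/1*1/1) = [1/2, 1/1)
  emit 'c', narrow to [0/1, 1/8)
Step 2: interval [0/1, 1/8), width = 1/8 - 0/1 = 1/8
  'c': [0/1 + 1/8*0/1, 0/1 + 1/8*1/8) = [0/1, 1/64) <- contains code 1/128
  'd': [0/1 + 1/8*1/8, 0/1 + 1/8*1/2) = [1/64, 1/16)
  'b': [0/1 + 1/8*1/2, 0/1 + 1/8*1/1) = [1/16, 1/8)
  emit 'c', narrow to [0/1, 1/64)

Answer: symbol=c low=0/1 high=1/8
symbol=c low=0/1 high=1/64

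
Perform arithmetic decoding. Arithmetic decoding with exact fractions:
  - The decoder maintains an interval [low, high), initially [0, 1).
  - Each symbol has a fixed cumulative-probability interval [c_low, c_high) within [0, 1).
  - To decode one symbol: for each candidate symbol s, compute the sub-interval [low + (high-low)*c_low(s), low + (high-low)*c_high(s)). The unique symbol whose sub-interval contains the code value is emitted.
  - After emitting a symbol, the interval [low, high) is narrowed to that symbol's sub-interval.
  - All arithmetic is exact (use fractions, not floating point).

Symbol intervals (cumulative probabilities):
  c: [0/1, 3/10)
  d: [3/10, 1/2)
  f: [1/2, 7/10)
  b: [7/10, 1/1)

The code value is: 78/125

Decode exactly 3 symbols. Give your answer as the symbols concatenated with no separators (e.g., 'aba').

Step 1: interval [0/1, 1/1), width = 1/1 - 0/1 = 1/1
  'c': [0/1 + 1/1*0/1, 0/1 + 1/1*3/10) = [0/1, 3/10)
  'd': [0/1 + 1/1*3/10, 0/1 + 1/1*1/2) = [3/10, 1/2)
  'f': [0/1 + 1/1*1/2, 0/1 + 1/1*7/10) = [1/2, 7/10) <- contains code 78/125
  'b': [0/1 + 1/1*7/10, 0/1 + 1/1*1/1) = [7/10, 1/1)
  emit 'f', narrow to [1/2, 7/10)
Step 2: interval [1/2, 7/10), width = 7/10 - 1/2 = 1/5
  'c': [1/2 + 1/5*0/1, 1/2 + 1/5*3/10) = [1/2, 14/25)
  'd': [1/2 + 1/5*3/10, 1/2 + 1/5*1/2) = [14/25, 3/5)
  'f': [1/2 + 1/5*1/2, 1/2 + 1/5*7/10) = [3/5, 16/25) <- contains code 78/125
  'b': [1/2 + 1/5*7/10, 1/2 + 1/5*1/1) = [16/25, 7/10)
  emit 'f', narrow to [3/5, 16/25)
Step 3: interval [3/5, 16/25), width = 16/25 - 3/5 = 1/25
  'c': [3/5 + 1/25*0/1, 3/5 + 1/25*3/10) = [3/5, 153/250)
  'd': [3/5 + 1/25*3/10, 3/5 + 1/25*1/2) = [153/250, 31/50)
  'f': [3/5 + 1/25*1/2, 3/5 + 1/25*7/10) = [31/50, 157/250) <- contains code 78/125
  'b': [3/5 + 1/25*7/10, 3/5 + 1/25*1/1) = [157/250, 16/25)
  emit 'f', narrow to [31/50, 157/250)

Answer: fff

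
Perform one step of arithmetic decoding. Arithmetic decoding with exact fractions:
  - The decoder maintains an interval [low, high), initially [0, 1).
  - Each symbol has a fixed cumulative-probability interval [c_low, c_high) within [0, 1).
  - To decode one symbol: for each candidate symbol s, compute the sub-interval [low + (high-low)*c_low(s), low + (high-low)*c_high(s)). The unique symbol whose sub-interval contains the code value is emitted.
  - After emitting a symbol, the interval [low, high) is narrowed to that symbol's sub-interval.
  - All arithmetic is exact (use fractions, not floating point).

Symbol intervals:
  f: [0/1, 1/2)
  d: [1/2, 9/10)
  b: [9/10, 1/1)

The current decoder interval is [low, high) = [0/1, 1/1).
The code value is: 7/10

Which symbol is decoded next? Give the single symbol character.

Answer: d

Derivation:
Interval width = high − low = 1/1 − 0/1 = 1/1
Scaled code = (code − low) / width = (7/10 − 0/1) / 1/1 = 7/10
  f: [0/1, 1/2) 
  d: [1/2, 9/10) ← scaled code falls here ✓
  b: [9/10, 1/1) 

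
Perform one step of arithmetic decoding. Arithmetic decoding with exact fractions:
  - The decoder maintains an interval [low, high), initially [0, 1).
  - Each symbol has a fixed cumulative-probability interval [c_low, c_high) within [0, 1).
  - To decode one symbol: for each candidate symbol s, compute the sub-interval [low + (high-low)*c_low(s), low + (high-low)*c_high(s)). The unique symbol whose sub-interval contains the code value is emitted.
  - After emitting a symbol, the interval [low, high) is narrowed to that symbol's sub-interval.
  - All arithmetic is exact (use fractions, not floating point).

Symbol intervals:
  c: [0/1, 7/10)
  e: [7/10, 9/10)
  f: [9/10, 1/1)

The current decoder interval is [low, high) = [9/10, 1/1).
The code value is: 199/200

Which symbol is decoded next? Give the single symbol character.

Answer: f

Derivation:
Interval width = high − low = 1/1 − 9/10 = 1/10
Scaled code = (code − low) / width = (199/200 − 9/10) / 1/10 = 19/20
  c: [0/1, 7/10) 
  e: [7/10, 9/10) 
  f: [9/10, 1/1) ← scaled code falls here ✓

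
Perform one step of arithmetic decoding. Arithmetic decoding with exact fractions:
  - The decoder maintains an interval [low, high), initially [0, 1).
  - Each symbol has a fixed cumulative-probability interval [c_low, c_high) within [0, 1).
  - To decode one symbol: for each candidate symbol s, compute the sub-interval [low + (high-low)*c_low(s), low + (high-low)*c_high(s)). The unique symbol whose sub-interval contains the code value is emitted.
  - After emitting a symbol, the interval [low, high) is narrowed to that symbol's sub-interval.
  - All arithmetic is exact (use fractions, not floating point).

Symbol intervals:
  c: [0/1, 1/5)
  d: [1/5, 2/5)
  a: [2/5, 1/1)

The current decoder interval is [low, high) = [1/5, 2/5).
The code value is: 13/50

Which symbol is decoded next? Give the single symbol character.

Interval width = high − low = 2/5 − 1/5 = 1/5
Scaled code = (code − low) / width = (13/50 − 1/5) / 1/5 = 3/10
  c: [0/1, 1/5) 
  d: [1/5, 2/5) ← scaled code falls here ✓
  a: [2/5, 1/1) 

Answer: d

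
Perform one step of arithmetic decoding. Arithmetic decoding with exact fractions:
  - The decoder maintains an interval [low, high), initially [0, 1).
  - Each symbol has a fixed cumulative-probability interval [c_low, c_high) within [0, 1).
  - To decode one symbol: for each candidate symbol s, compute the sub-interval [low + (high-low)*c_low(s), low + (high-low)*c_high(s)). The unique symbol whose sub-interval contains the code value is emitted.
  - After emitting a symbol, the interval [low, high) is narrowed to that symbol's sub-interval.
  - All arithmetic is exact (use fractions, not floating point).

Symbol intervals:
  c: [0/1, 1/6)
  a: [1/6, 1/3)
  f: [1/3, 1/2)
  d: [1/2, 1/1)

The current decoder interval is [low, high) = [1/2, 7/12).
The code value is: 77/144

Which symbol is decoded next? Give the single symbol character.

Answer: f

Derivation:
Interval width = high − low = 7/12 − 1/2 = 1/12
Scaled code = (code − low) / width = (77/144 − 1/2) / 1/12 = 5/12
  c: [0/1, 1/6) 
  a: [1/6, 1/3) 
  f: [1/3, 1/2) ← scaled code falls here ✓
  d: [1/2, 1/1) 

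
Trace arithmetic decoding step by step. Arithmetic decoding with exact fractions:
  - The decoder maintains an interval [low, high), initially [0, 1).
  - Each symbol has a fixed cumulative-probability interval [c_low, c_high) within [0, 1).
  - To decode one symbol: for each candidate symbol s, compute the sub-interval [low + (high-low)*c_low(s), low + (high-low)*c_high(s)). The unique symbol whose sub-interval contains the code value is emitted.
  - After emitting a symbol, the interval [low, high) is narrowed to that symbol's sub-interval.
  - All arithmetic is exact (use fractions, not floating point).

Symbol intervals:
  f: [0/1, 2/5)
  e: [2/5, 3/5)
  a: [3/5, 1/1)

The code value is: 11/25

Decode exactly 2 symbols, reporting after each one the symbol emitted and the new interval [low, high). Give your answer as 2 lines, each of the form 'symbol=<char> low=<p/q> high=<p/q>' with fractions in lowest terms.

Step 1: interval [0/1, 1/1), width = 1/1 - 0/1 = 1/1
  'f': [0/1 + 1/1*0/1, 0/1 + 1/1*2/5) = [0/1, 2/5)
  'e': [0/1 + 1/1*2/5, 0/1 + 1/1*3/5) = [2/5, 3/5) <- contains code 11/25
  'a': [0/1 + 1/1*3/5, 0/1 + 1/1*1/1) = [3/5, 1/1)
  emit 'e', narrow to [2/5, 3/5)
Step 2: interval [2/5, 3/5), width = 3/5 - 2/5 = 1/5
  'f': [2/5 + 1/5*0/1, 2/5 + 1/5*2/5) = [2/5, 12/25) <- contains code 11/25
  'e': [2/5 + 1/5*2/5, 2/5 + 1/5*3/5) = [12/25, 13/25)
  'a': [2/5 + 1/5*3/5, 2/5 + 1/5*1/1) = [13/25, 3/5)
  emit 'f', narrow to [2/5, 12/25)

Answer: symbol=e low=2/5 high=3/5
symbol=f low=2/5 high=12/25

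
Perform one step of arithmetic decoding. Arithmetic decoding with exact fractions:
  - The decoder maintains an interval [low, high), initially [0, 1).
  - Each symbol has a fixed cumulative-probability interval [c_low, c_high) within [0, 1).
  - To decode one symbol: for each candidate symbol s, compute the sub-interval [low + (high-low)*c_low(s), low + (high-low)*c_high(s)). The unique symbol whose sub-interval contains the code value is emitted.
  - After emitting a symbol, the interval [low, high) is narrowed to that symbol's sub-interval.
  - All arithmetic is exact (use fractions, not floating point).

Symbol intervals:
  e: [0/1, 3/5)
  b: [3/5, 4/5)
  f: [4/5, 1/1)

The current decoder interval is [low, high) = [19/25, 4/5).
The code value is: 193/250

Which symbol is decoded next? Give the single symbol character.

Answer: e

Derivation:
Interval width = high − low = 4/5 − 19/25 = 1/25
Scaled code = (code − low) / width = (193/250 − 19/25) / 1/25 = 3/10
  e: [0/1, 3/5) ← scaled code falls here ✓
  b: [3/5, 4/5) 
  f: [4/5, 1/1) 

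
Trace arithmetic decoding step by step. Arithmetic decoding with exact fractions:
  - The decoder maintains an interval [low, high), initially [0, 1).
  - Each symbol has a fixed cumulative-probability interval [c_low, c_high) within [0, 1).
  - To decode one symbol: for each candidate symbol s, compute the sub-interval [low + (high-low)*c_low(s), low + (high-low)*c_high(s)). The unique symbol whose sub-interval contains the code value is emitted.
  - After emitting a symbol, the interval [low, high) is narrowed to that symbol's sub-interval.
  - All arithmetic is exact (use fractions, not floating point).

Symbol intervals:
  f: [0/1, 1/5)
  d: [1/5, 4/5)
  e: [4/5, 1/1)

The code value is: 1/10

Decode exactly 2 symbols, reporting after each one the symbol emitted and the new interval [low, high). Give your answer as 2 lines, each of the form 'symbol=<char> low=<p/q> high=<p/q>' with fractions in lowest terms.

Step 1: interval [0/1, 1/1), width = 1/1 - 0/1 = 1/1
  'f': [0/1 + 1/1*0/1, 0/1 + 1/1*1/5) = [0/1, 1/5) <- contains code 1/10
  'd': [0/1 + 1/1*1/5, 0/1 + 1/1*4/5) = [1/5, 4/5)
  'e': [0/1 + 1/1*4/5, 0/1 + 1/1*1/1) = [4/5, 1/1)
  emit 'f', narrow to [0/1, 1/5)
Step 2: interval [0/1, 1/5), width = 1/5 - 0/1 = 1/5
  'f': [0/1 + 1/5*0/1, 0/1 + 1/5*1/5) = [0/1, 1/25)
  'd': [0/1 + 1/5*1/5, 0/1 + 1/5*4/5) = [1/25, 4/25) <- contains code 1/10
  'e': [0/1 + 1/5*4/5, 0/1 + 1/5*1/1) = [4/25, 1/5)
  emit 'd', narrow to [1/25, 4/25)

Answer: symbol=f low=0/1 high=1/5
symbol=d low=1/25 high=4/25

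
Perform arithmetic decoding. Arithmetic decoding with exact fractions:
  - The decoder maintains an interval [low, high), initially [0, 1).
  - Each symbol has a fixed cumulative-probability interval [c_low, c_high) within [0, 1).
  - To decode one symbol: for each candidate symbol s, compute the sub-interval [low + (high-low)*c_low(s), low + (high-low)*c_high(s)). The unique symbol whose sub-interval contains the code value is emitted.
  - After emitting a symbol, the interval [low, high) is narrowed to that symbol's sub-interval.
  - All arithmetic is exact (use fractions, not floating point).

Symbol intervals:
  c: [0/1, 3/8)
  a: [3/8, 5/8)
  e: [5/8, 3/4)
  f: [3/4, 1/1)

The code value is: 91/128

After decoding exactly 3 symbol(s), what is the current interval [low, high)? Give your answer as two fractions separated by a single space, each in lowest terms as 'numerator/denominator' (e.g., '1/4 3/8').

Step 1: interval [0/1, 1/1), width = 1/1 - 0/1 = 1/1
  'c': [0/1 + 1/1*0/1, 0/1 + 1/1*3/8) = [0/1, 3/8)
  'a': [0/1 + 1/1*3/8, 0/1 + 1/1*5/8) = [3/8, 5/8)
  'e': [0/1 + 1/1*5/8, 0/1 + 1/1*3/4) = [5/8, 3/4) <- contains code 91/128
  'f': [0/1 + 1/1*3/4, 0/1 + 1/1*1/1) = [3/4, 1/1)
  emit 'e', narrow to [5/8, 3/4)
Step 2: interval [5/8, 3/4), width = 3/4 - 5/8 = 1/8
  'c': [5/8 + 1/8*0/1, 5/8 + 1/8*3/8) = [5/8, 43/64)
  'a': [5/8 + 1/8*3/8, 5/8 + 1/8*5/8) = [43/64, 45/64)
  'e': [5/8 + 1/8*5/8, 5/8 + 1/8*3/4) = [45/64, 23/32) <- contains code 91/128
  'f': [5/8 + 1/8*3/4, 5/8 + 1/8*1/1) = [23/32, 3/4)
  emit 'e', narrow to [45/64, 23/32)
Step 3: interval [45/64, 23/32), width = 23/32 - 45/64 = 1/64
  'c': [45/64 + 1/64*0/1, 45/64 + 1/64*3/8) = [45/64, 363/512)
  'a': [45/64 + 1/64*3/8, 45/64 + 1/64*5/8) = [363/512, 365/512) <- contains code 91/128
  'e': [45/64 + 1/64*5/8, 45/64 + 1/64*3/4) = [365/512, 183/256)
  'f': [45/64 + 1/64*3/4, 45/64 + 1/64*1/1) = [183/256, 23/32)
  emit 'a', narrow to [363/512, 365/512)

Answer: 363/512 365/512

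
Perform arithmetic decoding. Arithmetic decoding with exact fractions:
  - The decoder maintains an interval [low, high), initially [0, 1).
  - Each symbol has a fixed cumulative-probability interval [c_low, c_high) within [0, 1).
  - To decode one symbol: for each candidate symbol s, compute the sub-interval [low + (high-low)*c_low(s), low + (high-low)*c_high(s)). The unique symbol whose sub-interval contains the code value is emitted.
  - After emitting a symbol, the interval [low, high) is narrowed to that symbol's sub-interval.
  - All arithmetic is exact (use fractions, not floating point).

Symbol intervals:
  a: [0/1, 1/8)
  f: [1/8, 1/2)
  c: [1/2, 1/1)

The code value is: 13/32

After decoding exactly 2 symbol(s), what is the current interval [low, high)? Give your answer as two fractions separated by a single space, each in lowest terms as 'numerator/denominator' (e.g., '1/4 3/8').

Step 1: interval [0/1, 1/1), width = 1/1 - 0/1 = 1/1
  'a': [0/1 + 1/1*0/1, 0/1 + 1/1*1/8) = [0/1, 1/8)
  'f': [0/1 + 1/1*1/8, 0/1 + 1/1*1/2) = [1/8, 1/2) <- contains code 13/32
  'c': [0/1 + 1/1*1/2, 0/1 + 1/1*1/1) = [1/2, 1/1)
  emit 'f', narrow to [1/8, 1/2)
Step 2: interval [1/8, 1/2), width = 1/2 - 1/8 = 3/8
  'a': [1/8 + 3/8*0/1, 1/8 + 3/8*1/8) = [1/8, 11/64)
  'f': [1/8 + 3/8*1/8, 1/8 + 3/8*1/2) = [11/64, 5/16)
  'c': [1/8 + 3/8*1/2, 1/8 + 3/8*1/1) = [5/16, 1/2) <- contains code 13/32
  emit 'c', narrow to [5/16, 1/2)

Answer: 5/16 1/2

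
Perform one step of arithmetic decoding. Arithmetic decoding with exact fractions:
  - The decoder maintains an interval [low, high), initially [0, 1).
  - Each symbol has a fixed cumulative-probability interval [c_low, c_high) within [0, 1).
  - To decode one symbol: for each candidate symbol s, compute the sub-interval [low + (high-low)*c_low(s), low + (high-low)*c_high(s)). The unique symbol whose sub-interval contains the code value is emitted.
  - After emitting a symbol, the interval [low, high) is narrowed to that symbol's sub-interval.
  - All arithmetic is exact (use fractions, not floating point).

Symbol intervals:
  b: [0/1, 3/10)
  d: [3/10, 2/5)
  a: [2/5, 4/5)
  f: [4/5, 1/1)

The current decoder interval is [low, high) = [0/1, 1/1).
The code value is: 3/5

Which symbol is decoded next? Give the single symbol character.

Interval width = high − low = 1/1 − 0/1 = 1/1
Scaled code = (code − low) / width = (3/5 − 0/1) / 1/1 = 3/5
  b: [0/1, 3/10) 
  d: [3/10, 2/5) 
  a: [2/5, 4/5) ← scaled code falls here ✓
  f: [4/5, 1/1) 

Answer: a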